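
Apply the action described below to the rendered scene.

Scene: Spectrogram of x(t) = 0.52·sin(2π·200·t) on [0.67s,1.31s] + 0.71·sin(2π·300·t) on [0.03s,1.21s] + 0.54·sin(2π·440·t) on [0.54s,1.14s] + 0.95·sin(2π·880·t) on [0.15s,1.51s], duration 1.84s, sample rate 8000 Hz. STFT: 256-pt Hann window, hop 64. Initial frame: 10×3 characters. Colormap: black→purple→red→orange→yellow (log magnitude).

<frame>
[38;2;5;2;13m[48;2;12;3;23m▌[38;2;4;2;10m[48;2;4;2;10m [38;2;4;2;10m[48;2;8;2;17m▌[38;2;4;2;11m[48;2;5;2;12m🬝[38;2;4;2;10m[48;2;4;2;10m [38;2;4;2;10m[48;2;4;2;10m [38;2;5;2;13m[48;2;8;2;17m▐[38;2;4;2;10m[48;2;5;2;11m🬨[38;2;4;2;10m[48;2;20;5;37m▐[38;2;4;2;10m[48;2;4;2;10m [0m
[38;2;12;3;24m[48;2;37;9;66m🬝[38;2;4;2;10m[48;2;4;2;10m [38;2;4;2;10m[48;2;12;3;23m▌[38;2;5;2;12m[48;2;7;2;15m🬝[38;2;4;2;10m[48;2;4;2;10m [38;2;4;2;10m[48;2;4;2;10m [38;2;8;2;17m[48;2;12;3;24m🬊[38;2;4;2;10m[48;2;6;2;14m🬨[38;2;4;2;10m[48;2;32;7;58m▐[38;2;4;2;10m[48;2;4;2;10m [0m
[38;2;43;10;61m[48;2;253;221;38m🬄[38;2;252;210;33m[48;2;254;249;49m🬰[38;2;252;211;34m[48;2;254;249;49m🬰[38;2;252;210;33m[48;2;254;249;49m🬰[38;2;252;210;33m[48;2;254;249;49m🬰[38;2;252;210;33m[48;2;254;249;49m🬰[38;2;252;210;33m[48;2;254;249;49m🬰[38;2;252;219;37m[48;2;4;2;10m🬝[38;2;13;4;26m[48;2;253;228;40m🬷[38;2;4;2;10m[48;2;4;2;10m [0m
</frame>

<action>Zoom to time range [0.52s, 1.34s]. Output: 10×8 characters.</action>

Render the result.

<frame>
[38;2;8;2;17m[48;2;4;2;10m▌[38;2;4;2;10m[48;2;4;2;11m▌[38;2;4;2;10m[48;2;4;2;10m [38;2;4;2;10m[48;2;4;2;10m [38;2;4;2;10m[48;2;4;2;10m [38;2;4;2;10m[48;2;4;2;10m [38;2;4;2;10m[48;2;4;2;10m [38;2;4;2;10m[48;2;8;2;17m▌[38;2;4;2;10m[48;2;5;2;13m▌[38;2;4;2;10m[48;2;4;2;11m▌[0m
[38;2;4;2;10m[48;2;8;2;17m▐[38;2;4;2;10m[48;2;5;2;11m🬕[38;2;4;2;10m[48;2;4;2;10m [38;2;4;2;10m[48;2;4;2;10m [38;2;4;2;10m[48;2;4;2;10m [38;2;4;2;10m[48;2;4;2;10m [38;2;4;2;10m[48;2;4;2;10m [38;2;4;2;10m[48;2;8;2;17m▌[38;2;4;2;10m[48;2;5;2;13m▌[38;2;4;2;10m[48;2;5;2;11m🬕[0m
[38;2;4;2;10m[48;2;9;3;18m▐[38;2;4;2;10m[48;2;5;2;11m▌[38;2;4;2;10m[48;2;4;2;10m [38;2;4;2;10m[48;2;4;2;10m [38;2;4;2;10m[48;2;4;2;10m [38;2;4;2;10m[48;2;4;2;10m [38;2;4;2;10m[48;2;4;2;10m [38;2;4;2;10m[48;2;9;3;18m▌[38;2;4;2;10m[48;2;6;2;13m▌[38;2;4;2;10m[48;2;5;2;11m▌[0m
[38;2;4;2;10m[48;2;9;3;20m▐[38;2;4;2;10m[48;2;5;2;12m▌[38;2;4;2;10m[48;2;4;2;10m [38;2;4;2;10m[48;2;4;2;10m [38;2;4;2;10m[48;2;4;2;10m [38;2;4;2;10m[48;2;4;2;10m [38;2;4;2;10m[48;2;4;2;10m [38;2;4;2;10m[48;2;9;3;20m▌[38;2;4;2;10m[48;2;6;2;15m▌[38;2;4;2;10m[48;2;5;2;12m▌[0m
[38;2;4;2;10m[48;2;12;3;23m▐[38;2;4;2;10m[48;2;6;2;13m▌[38;2;4;2;10m[48;2;4;2;10m [38;2;4;2;10m[48;2;4;2;10m [38;2;4;2;10m[48;2;4;2;10m [38;2;4;2;10m[48;2;4;2;10m [38;2;4;2;10m[48;2;4;2;10m [38;2;4;2;10m[48;2;12;3;23m▌[38;2;4;2;10m[48;2;8;2;18m▌[38;2;4;2;10m[48;2;6;2;13m▌[0m
[38;2;6;2;14m[48;2;18;4;33m▐[38;2;5;2;13m[48;2;12;3;24m🬎[38;2;4;2;10m[48;2;12;3;23m🬎[38;2;4;2;10m[48;2;12;3;23m🬎[38;2;4;2;10m[48;2;12;3;23m🬎[38;2;4;2;10m[48;2;12;3;23m🬎[38;2;4;2;10m[48;2;12;3;23m🬎[38;2;6;2;14m[48;2;18;4;33m▌[38;2;6;2;14m[48;2;14;3;28m🬆[38;2;5;2;12m[48;2;10;3;21m🬆[0m
[38;2;254;249;49m[48;2;76;18;71m🬂[38;2;254;249;49m[48;2;36;8;64m🬂[38;2;254;249;49m[48;2;32;7;58m🬂[38;2;254;249;49m[48;2;32;7;58m🬂[38;2;254;249;49m[48;2;32;7;57m🬂[38;2;254;249;49m[48;2;32;7;57m🬂[38;2;254;249;49m[48;2;32;7;58m🬂[38;2;254;249;49m[48;2;77;18;71m🬂[38;2;254;249;49m[48;2;35;8;62m🬂[38;2;254;249;49m[48;2;27;6;49m🬂[0m
[38;2;252;207;32m[48;2;28;7;51m🬎[38;2;247;186;33m[48;2;10;3;21m🬬[38;2;252;206;31m[48;2;205;62;72m🬎[38;2;252;206;32m[48;2;205;62;72m🬎[38;2;252;206;31m[48;2;205;62;72m🬎[38;2;252;206;31m[48;2;205;62;72m🬎[38;2;252;206;31m[48;2;205;62;72m🬎[38;2;252;206;31m[48;2;207;67;68m🬎[38;2;253;213;34m[48;2;219;90;52m🬋[38;2;30;7;53m[48;2;232;133;41m🬂[0m
</frame>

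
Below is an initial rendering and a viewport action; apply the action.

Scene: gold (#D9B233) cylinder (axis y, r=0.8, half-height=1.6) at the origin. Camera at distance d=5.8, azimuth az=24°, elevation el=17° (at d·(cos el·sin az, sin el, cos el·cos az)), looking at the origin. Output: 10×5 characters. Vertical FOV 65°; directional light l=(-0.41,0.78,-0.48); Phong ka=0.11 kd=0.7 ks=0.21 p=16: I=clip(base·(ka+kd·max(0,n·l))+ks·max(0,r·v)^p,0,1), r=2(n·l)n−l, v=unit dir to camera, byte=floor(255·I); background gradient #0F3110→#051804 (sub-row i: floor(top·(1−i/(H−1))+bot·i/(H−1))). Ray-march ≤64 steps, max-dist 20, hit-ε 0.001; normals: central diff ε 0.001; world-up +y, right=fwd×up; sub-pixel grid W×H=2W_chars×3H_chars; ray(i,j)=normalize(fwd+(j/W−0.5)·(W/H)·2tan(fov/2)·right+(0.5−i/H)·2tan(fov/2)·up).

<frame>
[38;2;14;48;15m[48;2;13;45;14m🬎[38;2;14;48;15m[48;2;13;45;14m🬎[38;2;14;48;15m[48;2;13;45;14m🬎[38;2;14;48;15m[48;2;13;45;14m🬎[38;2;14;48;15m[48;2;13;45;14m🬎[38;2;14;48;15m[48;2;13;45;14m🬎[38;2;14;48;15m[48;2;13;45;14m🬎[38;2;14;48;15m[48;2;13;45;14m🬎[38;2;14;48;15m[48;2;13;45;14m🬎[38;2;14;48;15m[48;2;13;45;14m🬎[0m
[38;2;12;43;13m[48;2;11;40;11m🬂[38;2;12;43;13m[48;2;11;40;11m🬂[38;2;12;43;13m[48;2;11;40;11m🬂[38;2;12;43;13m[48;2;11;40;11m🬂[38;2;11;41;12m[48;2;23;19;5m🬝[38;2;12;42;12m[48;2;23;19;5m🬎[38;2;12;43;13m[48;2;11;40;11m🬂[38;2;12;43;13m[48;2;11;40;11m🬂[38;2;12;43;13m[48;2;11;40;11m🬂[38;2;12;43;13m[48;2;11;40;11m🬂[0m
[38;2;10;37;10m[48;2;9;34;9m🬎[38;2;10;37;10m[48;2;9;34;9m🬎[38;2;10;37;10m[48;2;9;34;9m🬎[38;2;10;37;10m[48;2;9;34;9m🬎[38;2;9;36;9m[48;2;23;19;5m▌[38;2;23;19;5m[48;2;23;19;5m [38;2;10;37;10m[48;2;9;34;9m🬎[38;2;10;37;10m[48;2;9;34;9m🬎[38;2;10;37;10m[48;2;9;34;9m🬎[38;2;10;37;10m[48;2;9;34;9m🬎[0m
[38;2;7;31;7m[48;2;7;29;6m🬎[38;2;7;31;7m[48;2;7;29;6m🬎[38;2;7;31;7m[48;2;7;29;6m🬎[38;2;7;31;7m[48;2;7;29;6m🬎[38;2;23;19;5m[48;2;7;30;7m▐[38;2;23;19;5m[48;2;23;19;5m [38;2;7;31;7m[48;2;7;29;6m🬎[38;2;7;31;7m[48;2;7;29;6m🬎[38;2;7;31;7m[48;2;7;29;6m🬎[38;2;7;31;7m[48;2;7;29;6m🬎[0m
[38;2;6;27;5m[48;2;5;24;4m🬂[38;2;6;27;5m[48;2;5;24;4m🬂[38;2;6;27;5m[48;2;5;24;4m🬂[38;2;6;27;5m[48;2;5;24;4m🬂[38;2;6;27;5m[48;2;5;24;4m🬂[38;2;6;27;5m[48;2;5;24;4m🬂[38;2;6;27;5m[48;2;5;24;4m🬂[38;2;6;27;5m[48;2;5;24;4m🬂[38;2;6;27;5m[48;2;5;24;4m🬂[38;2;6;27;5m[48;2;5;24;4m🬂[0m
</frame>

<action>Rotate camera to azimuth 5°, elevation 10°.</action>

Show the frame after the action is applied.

<frame>
[38;2;14;48;15m[48;2;13;45;14m🬎[38;2;14;48;15m[48;2;13;45;14m🬎[38;2;14;48;15m[48;2;13;45;14m🬎[38;2;14;48;15m[48;2;13;45;14m🬎[38;2;14;48;15m[48;2;13;45;14m🬎[38;2;14;48;15m[48;2;13;45;14m🬎[38;2;14;48;15m[48;2;13;45;14m🬎[38;2;14;48;15m[48;2;13;45;14m🬎[38;2;14;48;15m[48;2;13;45;14m🬎[38;2;14;48;15m[48;2;13;45;14m🬎[0m
[38;2;12;43;13m[48;2;11;40;11m🬂[38;2;12;43;13m[48;2;11;40;11m🬂[38;2;12;43;13m[48;2;11;40;11m🬂[38;2;12;43;13m[48;2;11;40;11m🬂[38;2;11;41;12m[48;2;23;19;5m🬕[38;2;12;43;13m[48;2;23;19;5m🬂[38;2;12;43;13m[48;2;11;40;11m🬂[38;2;12;43;13m[48;2;11;40;11m🬂[38;2;12;43;13m[48;2;11;40;11m🬂[38;2;12;43;13m[48;2;11;40;11m🬂[0m
[38;2;10;37;10m[48;2;9;34;9m🬎[38;2;10;37;10m[48;2;9;34;9m🬎[38;2;10;37;10m[48;2;9;34;9m🬎[38;2;10;37;10m[48;2;9;34;9m🬎[38;2;9;36;9m[48;2;23;19;5m▌[38;2;23;19;5m[48;2;23;19;5m [38;2;10;37;10m[48;2;9;34;9m🬎[38;2;10;37;10m[48;2;9;34;9m🬎[38;2;10;37;10m[48;2;9;34;9m🬎[38;2;10;37;10m[48;2;9;34;9m🬎[0m
[38;2;7;31;7m[48;2;7;29;6m🬎[38;2;7;31;7m[48;2;7;29;6m🬎[38;2;7;31;7m[48;2;7;29;6m🬎[38;2;7;31;7m[48;2;7;29;6m🬎[38;2;23;19;5m[48;2;7;30;7m▐[38;2;23;19;5m[48;2;23;19;5m [38;2;7;31;7m[48;2;7;29;6m🬎[38;2;7;31;7m[48;2;7;29;6m🬎[38;2;7;31;7m[48;2;7;29;6m🬎[38;2;7;31;7m[48;2;7;29;6m🬎[0m
[38;2;6;27;5m[48;2;5;24;4m🬂[38;2;6;27;5m[48;2;5;24;4m🬂[38;2;6;27;5m[48;2;5;24;4m🬂[38;2;6;27;5m[48;2;5;24;4m🬂[38;2;6;27;5m[48;2;5;24;4m🬂[38;2;6;27;5m[48;2;5;24;4m🬂[38;2;6;27;5m[48;2;5;24;4m🬂[38;2;6;27;5m[48;2;5;24;4m🬂[38;2;6;27;5m[48;2;5;24;4m🬂[38;2;6;27;5m[48;2;5;24;4m🬂[0m
</frame>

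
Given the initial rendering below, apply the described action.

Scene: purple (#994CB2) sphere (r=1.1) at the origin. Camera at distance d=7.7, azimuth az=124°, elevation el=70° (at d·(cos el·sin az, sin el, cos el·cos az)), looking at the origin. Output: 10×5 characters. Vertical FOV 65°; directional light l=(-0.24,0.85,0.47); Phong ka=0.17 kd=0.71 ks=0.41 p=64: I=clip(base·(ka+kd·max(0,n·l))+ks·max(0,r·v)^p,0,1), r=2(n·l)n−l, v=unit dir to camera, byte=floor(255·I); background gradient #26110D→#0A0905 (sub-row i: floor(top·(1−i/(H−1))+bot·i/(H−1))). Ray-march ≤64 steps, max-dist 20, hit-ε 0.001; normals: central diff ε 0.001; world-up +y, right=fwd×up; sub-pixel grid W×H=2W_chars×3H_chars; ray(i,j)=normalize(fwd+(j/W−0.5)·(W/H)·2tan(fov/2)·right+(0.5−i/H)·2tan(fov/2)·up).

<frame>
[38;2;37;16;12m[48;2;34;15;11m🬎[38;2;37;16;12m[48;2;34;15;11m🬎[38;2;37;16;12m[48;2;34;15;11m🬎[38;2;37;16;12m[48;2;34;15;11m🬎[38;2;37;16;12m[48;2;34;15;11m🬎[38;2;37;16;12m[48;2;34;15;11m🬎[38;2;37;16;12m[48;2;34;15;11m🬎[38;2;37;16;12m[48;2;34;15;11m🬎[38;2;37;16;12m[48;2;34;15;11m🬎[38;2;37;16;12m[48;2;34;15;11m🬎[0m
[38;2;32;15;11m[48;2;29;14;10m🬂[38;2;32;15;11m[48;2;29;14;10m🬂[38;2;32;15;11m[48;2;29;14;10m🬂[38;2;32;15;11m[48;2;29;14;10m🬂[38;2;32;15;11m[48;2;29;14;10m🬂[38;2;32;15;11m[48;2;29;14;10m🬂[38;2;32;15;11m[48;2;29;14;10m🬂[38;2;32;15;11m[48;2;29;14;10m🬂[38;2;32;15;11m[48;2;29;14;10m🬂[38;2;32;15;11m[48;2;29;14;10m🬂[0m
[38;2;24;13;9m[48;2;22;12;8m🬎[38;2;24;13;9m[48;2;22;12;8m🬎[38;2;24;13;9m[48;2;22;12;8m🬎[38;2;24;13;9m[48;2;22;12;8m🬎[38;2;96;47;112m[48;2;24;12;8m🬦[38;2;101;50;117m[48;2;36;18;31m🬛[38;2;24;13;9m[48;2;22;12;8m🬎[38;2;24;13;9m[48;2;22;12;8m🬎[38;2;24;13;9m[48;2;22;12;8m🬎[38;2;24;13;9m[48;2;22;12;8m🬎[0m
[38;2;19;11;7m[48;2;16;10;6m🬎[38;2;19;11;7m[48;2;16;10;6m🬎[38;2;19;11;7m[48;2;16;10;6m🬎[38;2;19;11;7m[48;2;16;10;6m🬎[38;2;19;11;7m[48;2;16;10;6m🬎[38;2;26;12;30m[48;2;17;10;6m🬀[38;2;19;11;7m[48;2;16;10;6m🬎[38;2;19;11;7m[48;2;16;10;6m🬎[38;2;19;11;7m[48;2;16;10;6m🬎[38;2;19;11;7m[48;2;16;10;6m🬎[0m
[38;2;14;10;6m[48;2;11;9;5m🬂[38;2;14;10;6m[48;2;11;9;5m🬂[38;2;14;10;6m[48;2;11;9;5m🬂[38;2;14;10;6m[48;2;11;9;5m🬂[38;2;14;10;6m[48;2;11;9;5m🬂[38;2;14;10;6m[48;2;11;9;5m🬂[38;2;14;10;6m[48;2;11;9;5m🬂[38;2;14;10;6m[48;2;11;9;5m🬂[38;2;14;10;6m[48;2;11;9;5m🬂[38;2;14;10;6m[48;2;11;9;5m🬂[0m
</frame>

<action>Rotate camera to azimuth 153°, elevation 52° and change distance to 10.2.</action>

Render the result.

<frame>
[38;2;37;16;12m[48;2;34;15;11m🬎[38;2;37;16;12m[48;2;34;15;11m🬎[38;2;37;16;12m[48;2;34;15;11m🬎[38;2;37;16;12m[48;2;34;15;11m🬎[38;2;37;16;12m[48;2;34;15;11m🬎[38;2;37;16;12m[48;2;34;15;11m🬎[38;2;37;16;12m[48;2;34;15;11m🬎[38;2;37;16;12m[48;2;34;15;11m🬎[38;2;37;16;12m[48;2;34;15;11m🬎[38;2;37;16;12m[48;2;34;15;11m🬎[0m
[38;2;32;15;11m[48;2;29;14;10m🬂[38;2;32;15;11m[48;2;29;14;10m🬂[38;2;32;15;11m[48;2;29;14;10m🬂[38;2;32;15;11m[48;2;29;14;10m🬂[38;2;32;15;11m[48;2;29;14;10m🬂[38;2;32;15;11m[48;2;29;14;10m🬂[38;2;32;15;11m[48;2;29;14;10m🬂[38;2;32;15;11m[48;2;29;14;10m🬂[38;2;32;15;11m[48;2;29;14;10m🬂[38;2;32;15;11m[48;2;29;14;10m🬂[0m
[38;2;24;13;9m[48;2;22;12;8m🬎[38;2;24;13;9m[48;2;22;12;8m🬎[38;2;24;13;9m[48;2;22;12;8m🬎[38;2;24;13;9m[48;2;22;12;8m🬎[38;2;84;42;98m[48;2;24;12;13m🬇[38;2;25;12;19m[48;2;90;45;105m🬰[38;2;24;13;9m[48;2;22;12;8m🬎[38;2;24;13;9m[48;2;22;12;8m🬎[38;2;24;13;9m[48;2;22;12;8m🬎[38;2;24;13;9m[48;2;22;12;8m🬎[0m
[38;2;19;11;7m[48;2;16;10;6m🬎[38;2;19;11;7m[48;2;16;10;6m🬎[38;2;19;11;7m[48;2;16;10;6m🬎[38;2;19;11;7m[48;2;16;10;6m🬎[38;2;19;11;7m[48;2;16;10;6m🬎[38;2;19;11;7m[48;2;16;10;6m🬎[38;2;19;11;7m[48;2;16;10;6m🬎[38;2;19;11;7m[48;2;16;10;6m🬎[38;2;19;11;7m[48;2;16;10;6m🬎[38;2;19;11;7m[48;2;16;10;6m🬎[0m
[38;2;14;10;6m[48;2;11;9;5m🬂[38;2;14;10;6m[48;2;11;9;5m🬂[38;2;14;10;6m[48;2;11;9;5m🬂[38;2;14;10;6m[48;2;11;9;5m🬂[38;2;14;10;6m[48;2;11;9;5m🬂[38;2;14;10;6m[48;2;11;9;5m🬂[38;2;14;10;6m[48;2;11;9;5m🬂[38;2;14;10;6m[48;2;11;9;5m🬂[38;2;14;10;6m[48;2;11;9;5m🬂[38;2;14;10;6m[48;2;11;9;5m🬂[0m
</frame>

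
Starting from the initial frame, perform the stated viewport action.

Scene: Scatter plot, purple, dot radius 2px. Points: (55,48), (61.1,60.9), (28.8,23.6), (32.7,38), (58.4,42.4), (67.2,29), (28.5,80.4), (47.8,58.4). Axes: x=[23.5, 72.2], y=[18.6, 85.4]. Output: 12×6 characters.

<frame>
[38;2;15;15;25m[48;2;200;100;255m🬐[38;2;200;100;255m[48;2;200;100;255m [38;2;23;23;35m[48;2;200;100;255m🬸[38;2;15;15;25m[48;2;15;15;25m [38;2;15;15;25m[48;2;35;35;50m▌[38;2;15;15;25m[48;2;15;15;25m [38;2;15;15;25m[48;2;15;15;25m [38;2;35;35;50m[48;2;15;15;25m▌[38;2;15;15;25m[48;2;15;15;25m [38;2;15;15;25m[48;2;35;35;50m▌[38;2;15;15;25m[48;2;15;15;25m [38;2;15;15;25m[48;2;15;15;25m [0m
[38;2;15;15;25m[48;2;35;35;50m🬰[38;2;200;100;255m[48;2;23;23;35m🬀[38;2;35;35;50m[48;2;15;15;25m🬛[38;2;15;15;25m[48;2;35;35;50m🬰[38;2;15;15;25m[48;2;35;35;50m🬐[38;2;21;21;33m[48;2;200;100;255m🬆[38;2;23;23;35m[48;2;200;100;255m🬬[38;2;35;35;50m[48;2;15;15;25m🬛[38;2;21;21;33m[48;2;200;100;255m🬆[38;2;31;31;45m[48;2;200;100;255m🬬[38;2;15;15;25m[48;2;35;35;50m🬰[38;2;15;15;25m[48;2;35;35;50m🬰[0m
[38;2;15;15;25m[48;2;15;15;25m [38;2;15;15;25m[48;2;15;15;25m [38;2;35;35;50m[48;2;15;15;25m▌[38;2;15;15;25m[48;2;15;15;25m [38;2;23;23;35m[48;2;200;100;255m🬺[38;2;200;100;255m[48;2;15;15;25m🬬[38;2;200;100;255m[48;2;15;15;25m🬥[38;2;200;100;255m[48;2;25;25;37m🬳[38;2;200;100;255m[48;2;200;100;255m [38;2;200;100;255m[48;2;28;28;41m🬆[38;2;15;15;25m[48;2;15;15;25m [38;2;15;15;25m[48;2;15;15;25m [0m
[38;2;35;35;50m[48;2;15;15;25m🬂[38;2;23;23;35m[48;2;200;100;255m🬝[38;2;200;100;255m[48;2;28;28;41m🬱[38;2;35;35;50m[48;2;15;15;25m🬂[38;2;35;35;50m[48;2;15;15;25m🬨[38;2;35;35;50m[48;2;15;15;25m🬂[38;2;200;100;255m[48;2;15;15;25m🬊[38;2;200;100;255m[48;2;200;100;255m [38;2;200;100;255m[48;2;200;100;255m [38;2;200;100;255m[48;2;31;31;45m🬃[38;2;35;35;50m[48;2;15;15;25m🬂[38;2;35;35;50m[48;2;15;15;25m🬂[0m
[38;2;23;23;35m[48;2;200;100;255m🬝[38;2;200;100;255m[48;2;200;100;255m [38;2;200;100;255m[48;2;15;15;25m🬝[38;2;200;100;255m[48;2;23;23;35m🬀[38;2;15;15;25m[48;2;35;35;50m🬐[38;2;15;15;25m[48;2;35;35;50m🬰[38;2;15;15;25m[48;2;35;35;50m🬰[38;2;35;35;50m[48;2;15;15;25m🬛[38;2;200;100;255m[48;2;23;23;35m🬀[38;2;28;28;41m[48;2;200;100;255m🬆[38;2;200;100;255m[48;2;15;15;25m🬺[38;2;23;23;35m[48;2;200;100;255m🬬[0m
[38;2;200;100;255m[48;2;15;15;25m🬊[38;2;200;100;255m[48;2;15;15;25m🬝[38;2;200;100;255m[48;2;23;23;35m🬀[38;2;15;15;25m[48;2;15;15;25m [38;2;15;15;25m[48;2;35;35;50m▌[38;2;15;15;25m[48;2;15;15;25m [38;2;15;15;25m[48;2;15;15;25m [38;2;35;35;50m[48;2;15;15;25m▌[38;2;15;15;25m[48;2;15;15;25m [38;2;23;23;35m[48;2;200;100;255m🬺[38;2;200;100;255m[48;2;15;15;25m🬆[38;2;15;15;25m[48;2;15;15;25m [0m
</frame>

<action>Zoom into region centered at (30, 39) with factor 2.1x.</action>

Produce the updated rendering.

<frame>
[38;2;15;15;25m[48;2;15;15;25m [38;2;15;15;25m[48;2;15;15;25m [38;2;35;35;50m[48;2;15;15;25m▌[38;2;15;15;25m[48;2;15;15;25m [38;2;15;15;25m[48;2;35;35;50m▌[38;2;15;15;25m[48;2;15;15;25m [38;2;15;15;25m[48;2;15;15;25m [38;2;35;35;50m[48;2;15;15;25m▌[38;2;15;15;25m[48;2;15;15;25m [38;2;15;15;25m[48;2;35;35;50m▌[38;2;15;15;25m[48;2;15;15;25m [38;2;15;15;25m[48;2;15;15;25m [0m
[38;2;15;15;25m[48;2;35;35;50m🬰[38;2;15;15;25m[48;2;35;35;50m🬰[38;2;35;35;50m[48;2;15;15;25m🬛[38;2;15;15;25m[48;2;35;35;50m🬰[38;2;15;15;25m[48;2;35;35;50m🬐[38;2;15;15;25m[48;2;35;35;50m🬰[38;2;15;15;25m[48;2;35;35;50m🬰[38;2;35;35;50m[48;2;15;15;25m🬛[38;2;15;15;25m[48;2;35;35;50m🬰[38;2;15;15;25m[48;2;35;35;50m🬐[38;2;15;15;25m[48;2;35;35;50m🬰[38;2;15;15;25m[48;2;35;35;50m🬰[0m
[38;2;15;15;25m[48;2;15;15;25m [38;2;15;15;25m[48;2;15;15;25m [38;2;35;35;50m[48;2;15;15;25m▌[38;2;15;15;25m[48;2;15;15;25m [38;2;15;15;25m[48;2;35;35;50m▌[38;2;15;15;25m[48;2;15;15;25m [38;2;15;15;25m[48;2;200;100;255m🬝[38;2;21;21;33m[48;2;200;100;255m🬊[38;2;15;15;25m[48;2;15;15;25m [38;2;15;15;25m[48;2;35;35;50m▌[38;2;15;15;25m[48;2;15;15;25m [38;2;15;15;25m[48;2;15;15;25m [0m
[38;2;35;35;50m[48;2;15;15;25m🬂[38;2;35;35;50m[48;2;15;15;25m🬂[38;2;35;35;50m[48;2;15;15;25m🬕[38;2;35;35;50m[48;2;15;15;25m🬂[38;2;35;35;50m[48;2;15;15;25m🬨[38;2;35;35;50m[48;2;15;15;25m🬂[38;2;200;100;255m[48;2;15;15;25m🬊[38;2;200;100;255m[48;2;15;15;25m🬝[38;2;200;100;255m[48;2;19;19;30m🬀[38;2;35;35;50m[48;2;15;15;25m🬨[38;2;35;35;50m[48;2;15;15;25m🬂[38;2;35;35;50m[48;2;15;15;25m🬂[0m
[38;2;15;15;25m[48;2;35;35;50m🬰[38;2;15;15;25m[48;2;35;35;50m🬰[38;2;35;35;50m[48;2;15;15;25m🬛[38;2;15;15;25m[48;2;35;35;50m🬰[38;2;15;15;25m[48;2;35;35;50m🬐[38;2;23;23;35m[48;2;200;100;255m🬬[38;2;15;15;25m[48;2;35;35;50m🬰[38;2;35;35;50m[48;2;15;15;25m🬛[38;2;15;15;25m[48;2;35;35;50m🬰[38;2;15;15;25m[48;2;35;35;50m🬐[38;2;15;15;25m[48;2;35;35;50m🬰[38;2;15;15;25m[48;2;35;35;50m🬰[0m
[38;2;15;15;25m[48;2;15;15;25m [38;2;15;15;25m[48;2;15;15;25m [38;2;35;35;50m[48;2;15;15;25m▌[38;2;15;15;25m[48;2;15;15;25m [38;2;15;15;25m[48;2;200;100;255m🬐[38;2;200;100;255m[48;2;200;100;255m [38;2;15;15;25m[48;2;200;100;255m🬸[38;2;35;35;50m[48;2;15;15;25m▌[38;2;15;15;25m[48;2;15;15;25m [38;2;15;15;25m[48;2;35;35;50m▌[38;2;15;15;25m[48;2;15;15;25m [38;2;15;15;25m[48;2;15;15;25m [0m
</frame>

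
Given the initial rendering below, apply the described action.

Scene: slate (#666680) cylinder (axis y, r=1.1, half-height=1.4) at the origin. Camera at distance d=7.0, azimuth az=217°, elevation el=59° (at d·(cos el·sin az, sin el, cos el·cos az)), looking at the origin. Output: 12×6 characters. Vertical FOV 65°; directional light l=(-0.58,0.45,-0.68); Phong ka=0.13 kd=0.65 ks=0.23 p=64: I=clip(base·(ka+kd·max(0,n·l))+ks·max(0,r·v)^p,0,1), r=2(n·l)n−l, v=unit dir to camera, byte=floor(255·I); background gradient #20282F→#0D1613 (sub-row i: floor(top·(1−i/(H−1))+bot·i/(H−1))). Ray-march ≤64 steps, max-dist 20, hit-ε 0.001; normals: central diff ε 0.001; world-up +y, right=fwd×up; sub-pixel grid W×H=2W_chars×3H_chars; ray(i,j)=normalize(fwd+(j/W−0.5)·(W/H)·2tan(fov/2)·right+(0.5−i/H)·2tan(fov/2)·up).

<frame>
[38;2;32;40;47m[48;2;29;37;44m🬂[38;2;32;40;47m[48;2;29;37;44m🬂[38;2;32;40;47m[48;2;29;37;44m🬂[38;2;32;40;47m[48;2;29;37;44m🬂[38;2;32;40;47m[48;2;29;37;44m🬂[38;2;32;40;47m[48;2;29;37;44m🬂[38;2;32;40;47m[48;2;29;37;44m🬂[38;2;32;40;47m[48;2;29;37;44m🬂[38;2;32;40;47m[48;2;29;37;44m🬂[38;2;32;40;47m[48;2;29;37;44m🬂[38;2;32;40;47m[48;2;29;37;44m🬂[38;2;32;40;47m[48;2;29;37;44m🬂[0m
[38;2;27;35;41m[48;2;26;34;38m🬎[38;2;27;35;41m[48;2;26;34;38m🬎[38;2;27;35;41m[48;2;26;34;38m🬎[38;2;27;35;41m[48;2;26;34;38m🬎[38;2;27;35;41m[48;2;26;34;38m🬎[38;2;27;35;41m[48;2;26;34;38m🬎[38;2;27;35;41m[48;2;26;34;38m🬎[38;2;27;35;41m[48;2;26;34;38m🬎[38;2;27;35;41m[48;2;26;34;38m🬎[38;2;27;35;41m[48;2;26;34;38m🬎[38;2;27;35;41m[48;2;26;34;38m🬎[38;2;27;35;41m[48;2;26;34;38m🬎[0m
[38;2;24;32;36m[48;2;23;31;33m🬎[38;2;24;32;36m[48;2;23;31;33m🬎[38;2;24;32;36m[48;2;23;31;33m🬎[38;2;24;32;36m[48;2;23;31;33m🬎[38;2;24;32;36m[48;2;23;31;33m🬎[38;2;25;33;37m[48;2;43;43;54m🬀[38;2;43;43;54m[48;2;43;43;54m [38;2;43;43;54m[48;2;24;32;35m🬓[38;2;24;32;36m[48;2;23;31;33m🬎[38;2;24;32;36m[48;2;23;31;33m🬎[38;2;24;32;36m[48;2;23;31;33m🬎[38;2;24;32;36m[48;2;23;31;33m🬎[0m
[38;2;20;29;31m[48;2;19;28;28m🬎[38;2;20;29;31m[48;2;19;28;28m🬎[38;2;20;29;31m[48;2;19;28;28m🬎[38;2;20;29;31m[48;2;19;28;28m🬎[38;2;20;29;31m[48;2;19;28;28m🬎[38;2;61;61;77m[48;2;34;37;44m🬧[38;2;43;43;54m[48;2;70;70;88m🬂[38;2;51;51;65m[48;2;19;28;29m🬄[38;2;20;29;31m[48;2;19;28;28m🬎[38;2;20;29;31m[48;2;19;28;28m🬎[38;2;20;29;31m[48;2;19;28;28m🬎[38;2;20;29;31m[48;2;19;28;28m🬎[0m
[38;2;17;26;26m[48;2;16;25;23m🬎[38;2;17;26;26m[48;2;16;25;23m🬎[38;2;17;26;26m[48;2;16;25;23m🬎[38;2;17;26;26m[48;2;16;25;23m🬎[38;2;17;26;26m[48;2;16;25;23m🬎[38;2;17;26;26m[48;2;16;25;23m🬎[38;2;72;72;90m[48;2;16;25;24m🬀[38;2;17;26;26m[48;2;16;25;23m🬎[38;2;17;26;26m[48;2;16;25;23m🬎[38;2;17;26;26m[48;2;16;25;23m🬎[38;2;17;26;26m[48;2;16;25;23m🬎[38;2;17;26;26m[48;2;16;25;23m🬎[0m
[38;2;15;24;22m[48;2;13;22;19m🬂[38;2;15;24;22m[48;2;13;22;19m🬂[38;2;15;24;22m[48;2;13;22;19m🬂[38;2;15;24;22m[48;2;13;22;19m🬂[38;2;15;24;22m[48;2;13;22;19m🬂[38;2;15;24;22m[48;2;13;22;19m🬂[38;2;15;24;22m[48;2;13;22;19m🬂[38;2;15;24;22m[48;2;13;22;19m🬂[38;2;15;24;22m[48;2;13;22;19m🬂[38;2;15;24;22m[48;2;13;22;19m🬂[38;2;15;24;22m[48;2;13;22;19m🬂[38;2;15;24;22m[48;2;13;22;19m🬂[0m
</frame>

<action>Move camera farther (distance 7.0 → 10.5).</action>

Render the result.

<frame>
[38;2;32;40;47m[48;2;29;37;44m🬂[38;2;32;40;47m[48;2;29;37;44m🬂[38;2;32;40;47m[48;2;29;37;44m🬂[38;2;32;40;47m[48;2;29;37;44m🬂[38;2;32;40;47m[48;2;29;37;44m🬂[38;2;32;40;47m[48;2;29;37;44m🬂[38;2;32;40;47m[48;2;29;37;44m🬂[38;2;32;40;47m[48;2;29;37;44m🬂[38;2;32;40;47m[48;2;29;37;44m🬂[38;2;32;40;47m[48;2;29;37;44m🬂[38;2;32;40;47m[48;2;29;37;44m🬂[38;2;32;40;47m[48;2;29;37;44m🬂[0m
[38;2;27;35;41m[48;2;26;34;38m🬎[38;2;27;35;41m[48;2;26;34;38m🬎[38;2;27;35;41m[48;2;26;34;38m🬎[38;2;27;35;41m[48;2;26;34;38m🬎[38;2;27;35;41m[48;2;26;34;38m🬎[38;2;27;35;41m[48;2;26;34;38m🬎[38;2;27;35;41m[48;2;26;34;38m🬎[38;2;27;35;41m[48;2;26;34;38m🬎[38;2;27;35;41m[48;2;26;34;38m🬎[38;2;27;35;41m[48;2;26;34;38m🬎[38;2;27;35;41m[48;2;26;34;38m🬎[38;2;27;35;41m[48;2;26;34;38m🬎[0m
[38;2;24;32;36m[48;2;23;31;33m🬎[38;2;24;32;36m[48;2;23;31;33m🬎[38;2;24;32;36m[48;2;23;31;33m🬎[38;2;24;32;36m[48;2;23;31;33m🬎[38;2;24;32;36m[48;2;23;31;33m🬎[38;2;43;43;54m[48;2;24;32;35m🬦[38;2;25;33;37m[48;2;43;43;54m🬂[38;2;24;32;36m[48;2;23;31;33m🬎[38;2;24;32;36m[48;2;23;31;33m🬎[38;2;24;32;36m[48;2;23;31;33m🬎[38;2;24;32;36m[48;2;23;31;33m🬎[38;2;24;32;36m[48;2;23;31;33m🬎[0m
[38;2;20;29;31m[48;2;19;28;28m🬎[38;2;20;29;31m[48;2;19;28;28m🬎[38;2;20;29;31m[48;2;19;28;28m🬎[38;2;20;29;31m[48;2;19;28;28m🬎[38;2;20;29;31m[48;2;19;28;28m🬎[38;2;49;49;62m[48;2;19;28;29m🬉[38;2;68;68;85m[48;2;35;38;45m🬚[38;2;20;29;31m[48;2;19;28;28m🬎[38;2;20;29;31m[48;2;19;28;28m🬎[38;2;20;29;31m[48;2;19;28;28m🬎[38;2;20;29;31m[48;2;19;28;28m🬎[38;2;20;29;31m[48;2;19;28;28m🬎[0m
[38;2;17;26;26m[48;2;16;25;23m🬎[38;2;17;26;26m[48;2;16;25;23m🬎[38;2;17;26;26m[48;2;16;25;23m🬎[38;2;17;26;26m[48;2;16;25;23m🬎[38;2;17;26;26m[48;2;16;25;23m🬎[38;2;17;26;26m[48;2;16;25;23m🬎[38;2;17;26;26m[48;2;16;25;23m🬎[38;2;17;26;26m[48;2;16;25;23m🬎[38;2;17;26;26m[48;2;16;25;23m🬎[38;2;17;26;26m[48;2;16;25;23m🬎[38;2;17;26;26m[48;2;16;25;23m🬎[38;2;17;26;26m[48;2;16;25;23m🬎[0m
[38;2;15;24;22m[48;2;13;22;19m🬂[38;2;15;24;22m[48;2;13;22;19m🬂[38;2;15;24;22m[48;2;13;22;19m🬂[38;2;15;24;22m[48;2;13;22;19m🬂[38;2;15;24;22m[48;2;13;22;19m🬂[38;2;15;24;22m[48;2;13;22;19m🬂[38;2;15;24;22m[48;2;13;22;19m🬂[38;2;15;24;22m[48;2;13;22;19m🬂[38;2;15;24;22m[48;2;13;22;19m🬂[38;2;15;24;22m[48;2;13;22;19m🬂[38;2;15;24;22m[48;2;13;22;19m🬂[38;2;15;24;22m[48;2;13;22;19m🬂[0m
</frame>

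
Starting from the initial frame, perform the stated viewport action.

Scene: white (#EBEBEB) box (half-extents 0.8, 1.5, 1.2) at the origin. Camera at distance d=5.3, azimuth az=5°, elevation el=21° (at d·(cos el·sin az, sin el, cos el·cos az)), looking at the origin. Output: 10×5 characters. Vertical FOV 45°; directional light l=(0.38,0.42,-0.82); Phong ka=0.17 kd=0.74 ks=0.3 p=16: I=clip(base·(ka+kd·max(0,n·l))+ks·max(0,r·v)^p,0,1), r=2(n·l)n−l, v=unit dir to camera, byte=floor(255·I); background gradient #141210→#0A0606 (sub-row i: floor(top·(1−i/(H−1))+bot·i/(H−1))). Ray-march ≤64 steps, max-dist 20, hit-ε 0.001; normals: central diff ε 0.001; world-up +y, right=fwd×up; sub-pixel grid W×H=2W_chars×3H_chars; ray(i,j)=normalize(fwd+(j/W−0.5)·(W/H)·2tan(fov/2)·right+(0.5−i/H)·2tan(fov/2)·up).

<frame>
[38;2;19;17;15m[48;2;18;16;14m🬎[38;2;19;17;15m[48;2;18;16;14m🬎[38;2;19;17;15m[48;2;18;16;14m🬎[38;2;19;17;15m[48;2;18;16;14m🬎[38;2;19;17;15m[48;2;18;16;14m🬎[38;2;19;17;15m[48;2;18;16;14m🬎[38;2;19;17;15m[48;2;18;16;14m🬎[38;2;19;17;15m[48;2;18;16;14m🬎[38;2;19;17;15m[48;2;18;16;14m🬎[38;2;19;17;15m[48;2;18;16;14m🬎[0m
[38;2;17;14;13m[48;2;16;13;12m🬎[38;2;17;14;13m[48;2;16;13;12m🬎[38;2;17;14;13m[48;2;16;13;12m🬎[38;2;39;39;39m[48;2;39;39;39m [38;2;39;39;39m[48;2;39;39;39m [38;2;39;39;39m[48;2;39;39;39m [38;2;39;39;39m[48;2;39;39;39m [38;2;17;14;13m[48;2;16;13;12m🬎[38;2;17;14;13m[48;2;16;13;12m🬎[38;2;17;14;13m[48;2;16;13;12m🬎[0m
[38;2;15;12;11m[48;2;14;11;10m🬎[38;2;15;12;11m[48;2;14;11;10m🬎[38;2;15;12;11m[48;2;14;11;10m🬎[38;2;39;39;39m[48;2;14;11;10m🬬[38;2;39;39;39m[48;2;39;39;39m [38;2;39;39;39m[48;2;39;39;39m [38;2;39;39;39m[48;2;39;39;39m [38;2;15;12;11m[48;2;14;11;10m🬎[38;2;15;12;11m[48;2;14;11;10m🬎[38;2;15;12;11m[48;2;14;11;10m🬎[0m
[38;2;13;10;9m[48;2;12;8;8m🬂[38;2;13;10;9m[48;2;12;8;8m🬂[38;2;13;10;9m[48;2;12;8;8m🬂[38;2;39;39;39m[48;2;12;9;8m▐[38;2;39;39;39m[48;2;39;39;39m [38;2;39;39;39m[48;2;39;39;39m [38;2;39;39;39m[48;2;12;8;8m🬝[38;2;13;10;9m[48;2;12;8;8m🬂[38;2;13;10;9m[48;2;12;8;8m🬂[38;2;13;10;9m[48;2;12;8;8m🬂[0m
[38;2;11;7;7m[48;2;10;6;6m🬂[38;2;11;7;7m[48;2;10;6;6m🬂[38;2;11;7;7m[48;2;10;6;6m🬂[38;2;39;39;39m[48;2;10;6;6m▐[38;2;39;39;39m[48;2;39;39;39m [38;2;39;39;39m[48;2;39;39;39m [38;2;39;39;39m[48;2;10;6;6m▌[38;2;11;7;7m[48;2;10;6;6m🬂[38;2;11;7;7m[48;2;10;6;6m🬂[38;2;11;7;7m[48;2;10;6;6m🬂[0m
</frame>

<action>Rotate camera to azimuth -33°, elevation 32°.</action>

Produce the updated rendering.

<frame>
[38;2;19;17;15m[48;2;18;16;14m🬎[38;2;19;17;15m[48;2;18;16;14m🬎[38;2;19;17;15m[48;2;18;16;14m🬎[38;2;19;17;15m[48;2;168;168;168m🬎[38;2;19;17;15m[48;2;168;168;168m🬎[38;2;19;17;15m[48;2;159;159;159m🬎[38;2;149;149;149m[48;2;19;17;15m🬏[38;2;19;17;15m[48;2;18;16;14m🬎[38;2;19;17;15m[48;2;18;16;14m🬎[38;2;19;17;15m[48;2;18;16;14m🬎[0m
[38;2;17;14;13m[48;2;16;13;12m🬎[38;2;17;14;13m[48;2;16;13;12m🬎[38;2;17;14;13m[48;2;16;13;12m🬎[38;2;39;39;39m[48;2;39;39;39m [38;2;39;39;39m[48;2;176;176;176m🬱[38;2;167;167;167m[48;2;39;39;39m🬎[38;2;151;151;151m[48;2;39;39;39m🬆[38;2;134;134;134m[48;2;39;39;39m🬂[38;2;17;14;13m[48;2;16;13;12m🬎[38;2;17;14;13m[48;2;16;13;12m🬎[0m
[38;2;15;12;11m[48;2;14;11;10m🬎[38;2;15;12;11m[48;2;14;11;10m🬎[38;2;15;12;11m[48;2;14;11;10m🬎[38;2;39;39;39m[48;2;14;11;10m🬬[38;2;39;39;39m[48;2;39;39;39m [38;2;39;39;39m[48;2;39;39;39m [38;2;39;39;39m[48;2;39;39;39m [38;2;39;39;39m[48;2;39;39;39m [38;2;15;12;11m[48;2;14;11;10m🬎[38;2;15;12;11m[48;2;14;11;10m🬎[0m
[38;2;13;10;9m[48;2;12;8;8m🬂[38;2;13;10;9m[48;2;12;8;8m🬂[38;2;13;10;9m[48;2;12;8;8m🬂[38;2;39;39;39m[48;2;12;9;8m▐[38;2;39;39;39m[48;2;39;39;39m [38;2;39;39;39m[48;2;39;39;39m [38;2;39;39;39m[48;2;39;39;39m [38;2;39;39;39m[48;2;12;9;8m▌[38;2;13;10;9m[48;2;12;8;8m🬂[38;2;13;10;9m[48;2;12;8;8m🬂[0m
[38;2;11;7;7m[48;2;10;6;6m🬂[38;2;11;7;7m[48;2;10;6;6m🬂[38;2;11;7;7m[48;2;10;6;6m🬂[38;2;11;7;7m[48;2;10;6;6m🬂[38;2;39;39;39m[48;2;10;6;6m🬊[38;2;39;39;39m[48;2;39;39;39m [38;2;39;39;39m[48;2;10;6;6m🬎[38;2;39;39;39m[48;2;10;6;6m🬀[38;2;11;7;7m[48;2;10;6;6m🬂[38;2;11;7;7m[48;2;10;6;6m🬂[0m
</frame>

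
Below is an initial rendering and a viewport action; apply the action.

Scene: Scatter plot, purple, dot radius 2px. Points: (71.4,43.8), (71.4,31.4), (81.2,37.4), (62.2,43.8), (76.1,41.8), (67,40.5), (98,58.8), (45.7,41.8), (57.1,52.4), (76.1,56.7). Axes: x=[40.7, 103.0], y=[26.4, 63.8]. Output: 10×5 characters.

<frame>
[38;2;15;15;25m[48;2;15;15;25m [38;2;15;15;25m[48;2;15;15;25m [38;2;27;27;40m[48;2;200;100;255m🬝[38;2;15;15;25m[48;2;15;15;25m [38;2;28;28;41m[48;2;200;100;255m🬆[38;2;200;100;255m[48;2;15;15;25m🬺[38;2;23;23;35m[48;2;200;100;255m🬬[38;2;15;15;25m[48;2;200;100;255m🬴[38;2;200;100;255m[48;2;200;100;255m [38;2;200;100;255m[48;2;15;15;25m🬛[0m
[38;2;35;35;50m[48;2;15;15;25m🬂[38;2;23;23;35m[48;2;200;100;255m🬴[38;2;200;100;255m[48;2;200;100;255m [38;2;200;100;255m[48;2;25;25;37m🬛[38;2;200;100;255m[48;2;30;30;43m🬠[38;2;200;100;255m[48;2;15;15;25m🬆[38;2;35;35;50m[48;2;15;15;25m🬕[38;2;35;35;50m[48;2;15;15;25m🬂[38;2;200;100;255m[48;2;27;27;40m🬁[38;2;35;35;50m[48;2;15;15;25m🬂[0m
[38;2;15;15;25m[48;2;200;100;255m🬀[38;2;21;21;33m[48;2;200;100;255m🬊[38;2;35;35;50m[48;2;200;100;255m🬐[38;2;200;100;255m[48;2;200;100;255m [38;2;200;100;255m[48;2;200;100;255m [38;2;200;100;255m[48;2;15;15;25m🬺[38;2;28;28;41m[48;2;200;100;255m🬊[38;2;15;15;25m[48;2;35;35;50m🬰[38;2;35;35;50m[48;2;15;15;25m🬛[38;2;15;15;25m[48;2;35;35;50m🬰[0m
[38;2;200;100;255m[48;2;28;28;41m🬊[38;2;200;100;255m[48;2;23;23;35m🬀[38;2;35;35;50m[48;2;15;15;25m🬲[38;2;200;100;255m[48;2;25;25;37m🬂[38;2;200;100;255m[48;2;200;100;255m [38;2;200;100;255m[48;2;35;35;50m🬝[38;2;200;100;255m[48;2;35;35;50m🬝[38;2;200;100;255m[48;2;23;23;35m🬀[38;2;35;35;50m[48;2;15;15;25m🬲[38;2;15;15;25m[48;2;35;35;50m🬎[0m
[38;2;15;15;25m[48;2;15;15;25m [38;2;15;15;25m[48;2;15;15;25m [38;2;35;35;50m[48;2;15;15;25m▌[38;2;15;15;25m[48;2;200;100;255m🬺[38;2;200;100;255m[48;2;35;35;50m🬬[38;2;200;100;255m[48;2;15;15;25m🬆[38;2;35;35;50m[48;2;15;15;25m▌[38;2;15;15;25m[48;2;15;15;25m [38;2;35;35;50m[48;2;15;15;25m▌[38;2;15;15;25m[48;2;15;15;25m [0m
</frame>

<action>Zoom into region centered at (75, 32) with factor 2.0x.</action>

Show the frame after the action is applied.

<frame>
[38;2;15;15;25m[48;2;15;15;25m [38;2;200;100;255m[48;2;15;15;25m🬊[38;2;200;100;255m[48;2;15;15;25m🬝[38;2;200;100;255m[48;2;15;15;25m🬀[38;2;200;100;255m[48;2;28;28;41m🬊[38;2;200;100;255m[48;2;200;100;255m [38;2;200;100;255m[48;2;200;100;255m [38;2;15;15;25m[48;2;200;100;255m🬊[38;2;35;35;50m[48;2;15;15;25m▌[38;2;15;15;25m[48;2;15;15;25m [0m
[38;2;35;35;50m[48;2;15;15;25m🬂[38;2;35;35;50m[48;2;15;15;25m🬂[38;2;35;35;50m[48;2;15;15;25m🬕[38;2;23;23;35m[48;2;200;100;255m🬝[38;2;35;35;50m[48;2;15;15;25m🬕[38;2;35;35;50m[48;2;15;15;25m🬂[38;2;200;100;255m[48;2;28;28;41m🬊[38;2;200;100;255m[48;2;19;19;30m🬀[38;2;35;35;50m[48;2;15;15;25m🬕[38;2;35;35;50m[48;2;15;15;25m🬂[0m
[38;2;15;15;25m[48;2;35;35;50m🬰[38;2;15;15;25m[48;2;35;35;50m🬰[38;2;27;27;40m[48;2;200;100;255m🬴[38;2;200;100;255m[48;2;200;100;255m [38;2;200;100;255m[48;2;15;15;25m🬛[38;2;15;15;25m[48;2;35;35;50m🬰[38;2;35;35;50m[48;2;15;15;25m🬛[38;2;15;15;25m[48;2;35;35;50m🬰[38;2;35;35;50m[48;2;15;15;25m🬛[38;2;15;15;25m[48;2;35;35;50m🬰[0m
[38;2;15;15;25m[48;2;35;35;50m🬎[38;2;15;15;25m[48;2;35;35;50m🬎[38;2;35;35;50m[48;2;15;15;25m🬲[38;2;23;23;35m[48;2;200;100;255m🬺[38;2;35;35;50m[48;2;15;15;25m🬲[38;2;15;15;25m[48;2;35;35;50m🬎[38;2;35;35;50m[48;2;15;15;25m🬲[38;2;15;15;25m[48;2;35;35;50m🬎[38;2;35;35;50m[48;2;15;15;25m🬲[38;2;15;15;25m[48;2;35;35;50m🬎[0m
[38;2;15;15;25m[48;2;15;15;25m [38;2;15;15;25m[48;2;15;15;25m [38;2;35;35;50m[48;2;15;15;25m▌[38;2;15;15;25m[48;2;15;15;25m [38;2;35;35;50m[48;2;15;15;25m▌[38;2;15;15;25m[48;2;15;15;25m [38;2;35;35;50m[48;2;15;15;25m▌[38;2;15;15;25m[48;2;15;15;25m [38;2;35;35;50m[48;2;15;15;25m▌[38;2;15;15;25m[48;2;15;15;25m [0m
</frame>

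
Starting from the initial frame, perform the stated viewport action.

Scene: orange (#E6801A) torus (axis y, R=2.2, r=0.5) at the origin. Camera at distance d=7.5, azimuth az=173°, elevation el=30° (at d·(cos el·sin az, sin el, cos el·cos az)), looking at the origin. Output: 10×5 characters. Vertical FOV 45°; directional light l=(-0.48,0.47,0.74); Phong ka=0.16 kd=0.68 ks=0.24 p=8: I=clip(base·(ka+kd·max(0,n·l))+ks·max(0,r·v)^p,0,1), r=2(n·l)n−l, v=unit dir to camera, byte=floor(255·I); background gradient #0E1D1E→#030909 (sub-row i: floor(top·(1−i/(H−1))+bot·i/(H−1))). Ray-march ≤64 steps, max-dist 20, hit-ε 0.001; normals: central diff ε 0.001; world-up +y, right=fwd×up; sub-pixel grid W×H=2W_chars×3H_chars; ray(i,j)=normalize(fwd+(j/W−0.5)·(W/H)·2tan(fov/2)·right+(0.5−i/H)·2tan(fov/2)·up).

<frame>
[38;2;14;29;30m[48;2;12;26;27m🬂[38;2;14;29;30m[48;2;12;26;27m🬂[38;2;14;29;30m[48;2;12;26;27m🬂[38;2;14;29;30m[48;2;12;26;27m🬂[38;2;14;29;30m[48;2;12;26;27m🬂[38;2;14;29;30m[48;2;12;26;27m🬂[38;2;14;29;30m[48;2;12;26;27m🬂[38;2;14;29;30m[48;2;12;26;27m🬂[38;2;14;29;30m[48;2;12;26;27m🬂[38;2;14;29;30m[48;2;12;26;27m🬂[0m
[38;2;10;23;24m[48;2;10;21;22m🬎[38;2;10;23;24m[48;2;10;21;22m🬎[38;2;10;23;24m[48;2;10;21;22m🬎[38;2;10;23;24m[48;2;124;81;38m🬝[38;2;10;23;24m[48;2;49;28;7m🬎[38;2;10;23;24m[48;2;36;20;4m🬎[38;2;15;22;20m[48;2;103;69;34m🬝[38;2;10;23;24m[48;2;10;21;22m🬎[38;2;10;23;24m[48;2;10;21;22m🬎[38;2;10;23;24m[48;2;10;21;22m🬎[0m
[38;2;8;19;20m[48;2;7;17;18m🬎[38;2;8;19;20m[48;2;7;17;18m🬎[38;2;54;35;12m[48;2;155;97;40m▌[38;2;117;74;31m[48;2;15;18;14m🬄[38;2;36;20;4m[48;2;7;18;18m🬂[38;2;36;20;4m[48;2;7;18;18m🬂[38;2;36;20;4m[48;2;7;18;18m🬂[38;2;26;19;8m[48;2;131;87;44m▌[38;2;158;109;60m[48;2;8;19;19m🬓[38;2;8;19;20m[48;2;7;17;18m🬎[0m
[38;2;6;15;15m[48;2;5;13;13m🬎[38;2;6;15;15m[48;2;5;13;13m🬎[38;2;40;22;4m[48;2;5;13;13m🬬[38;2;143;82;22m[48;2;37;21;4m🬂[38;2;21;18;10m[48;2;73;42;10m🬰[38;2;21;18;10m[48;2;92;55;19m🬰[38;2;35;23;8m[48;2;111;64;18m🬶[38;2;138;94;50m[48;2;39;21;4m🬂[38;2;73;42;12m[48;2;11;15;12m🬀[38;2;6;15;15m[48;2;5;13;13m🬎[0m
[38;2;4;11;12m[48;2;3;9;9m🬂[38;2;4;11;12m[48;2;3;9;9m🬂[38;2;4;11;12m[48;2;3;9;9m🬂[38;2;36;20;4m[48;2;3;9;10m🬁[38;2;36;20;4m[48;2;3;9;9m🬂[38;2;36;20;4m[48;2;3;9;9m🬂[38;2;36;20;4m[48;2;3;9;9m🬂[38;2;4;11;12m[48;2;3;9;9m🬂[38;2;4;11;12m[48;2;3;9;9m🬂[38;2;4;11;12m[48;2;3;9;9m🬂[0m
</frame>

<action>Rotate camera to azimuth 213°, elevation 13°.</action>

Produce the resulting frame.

<frame>
[38;2;14;29;30m[48;2;12;26;27m🬂[38;2;14;29;30m[48;2;12;26;27m🬂[38;2;14;29;30m[48;2;12;26;27m🬂[38;2;14;29;30m[48;2;12;26;27m🬂[38;2;14;29;30m[48;2;12;26;27m🬂[38;2;14;29;30m[48;2;12;26;27m🬂[38;2;14;29;30m[48;2;12;26;27m🬂[38;2;14;29;30m[48;2;12;26;27m🬂[38;2;14;29;30m[48;2;12;26;27m🬂[38;2;14;29;30m[48;2;12;26;27m🬂[0m
[38;2;10;23;24m[48;2;10;21;22m🬎[38;2;10;23;24m[48;2;10;21;22m🬎[38;2;10;23;24m[48;2;10;21;22m🬎[38;2;10;23;24m[48;2;10;21;22m🬎[38;2;10;23;24m[48;2;10;21;22m🬎[38;2;10;23;24m[48;2;10;21;22m🬎[38;2;10;23;24m[48;2;10;21;22m🬎[38;2;10;23;24m[48;2;10;21;22m🬎[38;2;10;23;24m[48;2;10;21;22m🬎[38;2;10;23;24m[48;2;10;21;22m🬎[0m
[38;2;8;19;20m[48;2;7;17;18m🬎[38;2;8;19;20m[48;2;7;17;18m🬎[38;2;28;21;11m[48;2;113;63;12m🬴[38;2;139;79;20m[48;2;36;20;4m🬎[38;2;96;55;15m[48;2;50;27;5m🬂[38;2;39;21;4m[48;2;74;41;9m🬎[38;2;36;20;4m[48;2;95;57;19m🬎[38;2;40;27;11m[48;2;130;85;39m🬆[38;2;157;101;45m[48;2;8;19;19m🬓[38;2;8;19;20m[48;2;7;17;18m🬎[0m
[38;2;6;15;15m[48;2;5;13;13m🬎[38;2;6;15;15m[48;2;5;13;13m🬎[38;2;36;20;4m[48;2;5;13;13m🬊[38;2;36;20;4m[48;2;5;13;13m🬎[38;2;36;20;4m[48;2;5;13;13m🬎[38;2;36;20;4m[48;2;5;13;13m🬎[38;2;38;21;4m[48;2;5;13;13m🬎[38;2;64;36;8m[48;2;20;16;8m🬂[38;2;81;46;11m[48;2;5;14;14m🬀[38;2;6;15;15m[48;2;5;13;13m🬎[0m
[38;2;4;11;12m[48;2;3;9;9m🬂[38;2;4;11;12m[48;2;3;9;9m🬂[38;2;4;11;12m[48;2;3;9;9m🬂[38;2;4;11;12m[48;2;3;9;9m🬂[38;2;4;11;12m[48;2;3;9;9m🬂[38;2;4;11;12m[48;2;3;9;9m🬂[38;2;4;11;12m[48;2;3;9;9m🬂[38;2;4;11;12m[48;2;3;9;9m🬂[38;2;4;11;12m[48;2;3;9;9m🬂[38;2;4;11;12m[48;2;3;9;9m🬂[0m
</frame>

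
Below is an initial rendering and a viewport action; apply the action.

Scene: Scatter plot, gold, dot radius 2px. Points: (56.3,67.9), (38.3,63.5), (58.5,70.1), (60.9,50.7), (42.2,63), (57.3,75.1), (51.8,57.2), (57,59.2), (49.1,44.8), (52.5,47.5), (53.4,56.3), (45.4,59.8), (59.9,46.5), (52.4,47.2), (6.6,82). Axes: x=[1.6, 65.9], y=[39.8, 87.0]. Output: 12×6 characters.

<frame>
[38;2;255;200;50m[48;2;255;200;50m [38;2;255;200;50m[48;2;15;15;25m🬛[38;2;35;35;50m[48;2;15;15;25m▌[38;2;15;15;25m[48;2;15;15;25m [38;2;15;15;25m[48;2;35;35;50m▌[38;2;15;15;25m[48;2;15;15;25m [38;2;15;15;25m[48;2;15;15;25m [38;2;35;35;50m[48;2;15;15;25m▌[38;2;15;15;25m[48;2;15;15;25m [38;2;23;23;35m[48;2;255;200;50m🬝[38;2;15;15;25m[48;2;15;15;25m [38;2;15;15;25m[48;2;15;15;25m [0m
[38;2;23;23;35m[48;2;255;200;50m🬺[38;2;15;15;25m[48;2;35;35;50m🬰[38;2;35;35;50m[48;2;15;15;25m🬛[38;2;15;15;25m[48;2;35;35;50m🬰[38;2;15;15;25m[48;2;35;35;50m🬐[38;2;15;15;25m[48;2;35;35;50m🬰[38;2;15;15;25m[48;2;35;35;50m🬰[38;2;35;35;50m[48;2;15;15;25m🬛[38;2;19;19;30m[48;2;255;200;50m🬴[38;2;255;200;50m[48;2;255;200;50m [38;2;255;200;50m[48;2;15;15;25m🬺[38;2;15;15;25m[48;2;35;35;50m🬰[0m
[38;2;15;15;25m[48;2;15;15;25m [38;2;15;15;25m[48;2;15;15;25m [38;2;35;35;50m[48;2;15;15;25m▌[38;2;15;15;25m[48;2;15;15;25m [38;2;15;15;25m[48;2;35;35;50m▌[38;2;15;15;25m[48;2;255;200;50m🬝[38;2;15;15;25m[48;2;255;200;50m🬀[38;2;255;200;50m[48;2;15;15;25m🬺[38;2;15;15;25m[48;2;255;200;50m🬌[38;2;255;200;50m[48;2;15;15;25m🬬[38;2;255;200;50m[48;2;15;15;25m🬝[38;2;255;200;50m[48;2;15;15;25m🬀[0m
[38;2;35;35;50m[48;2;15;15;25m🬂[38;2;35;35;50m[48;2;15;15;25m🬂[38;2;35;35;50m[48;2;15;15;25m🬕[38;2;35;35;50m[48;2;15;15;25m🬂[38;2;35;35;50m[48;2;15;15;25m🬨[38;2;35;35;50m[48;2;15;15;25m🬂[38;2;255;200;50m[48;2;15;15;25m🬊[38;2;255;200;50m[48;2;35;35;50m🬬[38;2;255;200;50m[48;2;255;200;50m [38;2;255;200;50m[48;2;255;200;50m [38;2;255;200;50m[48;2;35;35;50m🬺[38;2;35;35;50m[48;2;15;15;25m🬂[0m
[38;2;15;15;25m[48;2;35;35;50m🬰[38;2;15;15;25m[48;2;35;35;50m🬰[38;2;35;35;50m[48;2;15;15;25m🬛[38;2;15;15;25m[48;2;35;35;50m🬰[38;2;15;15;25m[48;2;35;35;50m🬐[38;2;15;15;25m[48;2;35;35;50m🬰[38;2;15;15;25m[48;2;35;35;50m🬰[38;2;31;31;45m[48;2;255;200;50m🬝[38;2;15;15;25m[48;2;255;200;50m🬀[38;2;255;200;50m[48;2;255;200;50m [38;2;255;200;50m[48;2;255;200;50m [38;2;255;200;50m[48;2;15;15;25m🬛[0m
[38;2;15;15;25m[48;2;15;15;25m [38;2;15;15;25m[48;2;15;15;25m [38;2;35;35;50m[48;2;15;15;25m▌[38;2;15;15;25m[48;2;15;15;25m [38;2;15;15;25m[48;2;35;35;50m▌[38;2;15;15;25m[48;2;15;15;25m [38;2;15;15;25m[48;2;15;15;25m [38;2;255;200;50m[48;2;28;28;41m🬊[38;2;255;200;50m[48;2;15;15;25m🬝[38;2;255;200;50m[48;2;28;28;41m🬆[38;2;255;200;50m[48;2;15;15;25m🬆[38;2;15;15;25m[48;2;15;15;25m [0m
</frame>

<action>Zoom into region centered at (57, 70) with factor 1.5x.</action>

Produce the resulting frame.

<frame>
[38;2;15;15;25m[48;2;15;15;25m [38;2;15;15;25m[48;2;15;15;25m [38;2;35;35;50m[48;2;15;15;25m▌[38;2;15;15;25m[48;2;15;15;25m [38;2;15;15;25m[48;2;35;35;50m▌[38;2;15;15;25m[48;2;15;15;25m [38;2;15;15;25m[48;2;15;15;25m [38;2;35;35;50m[48;2;15;15;25m▌[38;2;15;15;25m[48;2;15;15;25m [38;2;15;15;25m[48;2;35;35;50m▌[38;2;15;15;25m[48;2;15;15;25m [38;2;15;15;25m[48;2;15;15;25m [0m
[38;2;15;15;25m[48;2;35;35;50m🬰[38;2;15;15;25m[48;2;35;35;50m🬰[38;2;35;35;50m[48;2;15;15;25m🬛[38;2;15;15;25m[48;2;35;35;50m🬰[38;2;27;27;40m[48;2;255;200;50m🬝[38;2;15;15;25m[48;2;255;200;50m🬀[38;2;21;21;33m[48;2;255;200;50m🬊[38;2;35;35;50m[48;2;15;15;25m🬛[38;2;15;15;25m[48;2;35;35;50m🬰[38;2;15;15;25m[48;2;35;35;50m🬐[38;2;15;15;25m[48;2;35;35;50m🬰[38;2;15;15;25m[48;2;35;35;50m🬰[0m
[38;2;15;15;25m[48;2;15;15;25m [38;2;15;15;25m[48;2;15;15;25m [38;2;35;35;50m[48;2;15;15;25m▌[38;2;15;15;25m[48;2;15;15;25m [38;2;15;15;25m[48;2;35;35;50m▌[38;2;255;200;50m[48;2;15;15;25m🬸[38;2;255;200;50m[48;2;15;15;25m🬺[38;2;23;23;35m[48;2;255;200;50m🬬[38;2;15;15;25m[48;2;15;15;25m [38;2;15;15;25m[48;2;35;35;50m▌[38;2;15;15;25m[48;2;15;15;25m [38;2;15;15;25m[48;2;15;15;25m [0m
[38;2;28;28;41m[48;2;255;200;50m🬆[38;2;28;28;41m[48;2;255;200;50m🬆[38;2;27;27;40m[48;2;255;200;50m🬬[38;2;35;35;50m[48;2;15;15;25m🬂[38;2;255;200;50m[48;2;27;27;40m🬁[38;2;255;200;50m[48;2;15;15;25m🬬[38;2;255;200;50m[48;2;15;15;25m🬆[38;2;35;35;50m[48;2;15;15;25m🬕[38;2;35;35;50m[48;2;15;15;25m🬂[38;2;35;35;50m[48;2;15;15;25m🬨[38;2;35;35;50m[48;2;15;15;25m🬂[38;2;35;35;50m[48;2;15;15;25m🬂[0m
[38;2;255;200;50m[48;2;15;15;25m🬬[38;2;255;200;50m[48;2;15;15;25m🬬[38;2;255;200;50m[48;2;255;200;50m [38;2;21;21;33m[48;2;255;200;50m🬊[38;2;25;25;37m[48;2;255;200;50m🬂[38;2;15;15;25m[48;2;255;200;50m🬀[38;2;21;21;33m[48;2;255;200;50m🬊[38;2;35;35;50m[48;2;15;15;25m🬛[38;2;15;15;25m[48;2;35;35;50m🬰[38;2;15;15;25m[48;2;35;35;50m🬐[38;2;15;15;25m[48;2;35;35;50m🬰[38;2;15;15;25m[48;2;35;35;50m🬰[0m
[38;2;15;15;25m[48;2;15;15;25m [38;2;15;15;25m[48;2;15;15;25m [38;2;255;200;50m[48;2;28;28;41m🬊[38;2;255;200;50m[48;2;15;15;25m🬊[38;2;255;200;50m[48;2;255;200;50m [38;2;255;200;50m[48;2;15;15;25m🬎[38;2;255;200;50m[48;2;15;15;25m🬀[38;2;35;35;50m[48;2;15;15;25m▌[38;2;15;15;25m[48;2;15;15;25m [38;2;15;15;25m[48;2;35;35;50m▌[38;2;15;15;25m[48;2;15;15;25m [38;2;15;15;25m[48;2;15;15;25m [0m
</frame>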